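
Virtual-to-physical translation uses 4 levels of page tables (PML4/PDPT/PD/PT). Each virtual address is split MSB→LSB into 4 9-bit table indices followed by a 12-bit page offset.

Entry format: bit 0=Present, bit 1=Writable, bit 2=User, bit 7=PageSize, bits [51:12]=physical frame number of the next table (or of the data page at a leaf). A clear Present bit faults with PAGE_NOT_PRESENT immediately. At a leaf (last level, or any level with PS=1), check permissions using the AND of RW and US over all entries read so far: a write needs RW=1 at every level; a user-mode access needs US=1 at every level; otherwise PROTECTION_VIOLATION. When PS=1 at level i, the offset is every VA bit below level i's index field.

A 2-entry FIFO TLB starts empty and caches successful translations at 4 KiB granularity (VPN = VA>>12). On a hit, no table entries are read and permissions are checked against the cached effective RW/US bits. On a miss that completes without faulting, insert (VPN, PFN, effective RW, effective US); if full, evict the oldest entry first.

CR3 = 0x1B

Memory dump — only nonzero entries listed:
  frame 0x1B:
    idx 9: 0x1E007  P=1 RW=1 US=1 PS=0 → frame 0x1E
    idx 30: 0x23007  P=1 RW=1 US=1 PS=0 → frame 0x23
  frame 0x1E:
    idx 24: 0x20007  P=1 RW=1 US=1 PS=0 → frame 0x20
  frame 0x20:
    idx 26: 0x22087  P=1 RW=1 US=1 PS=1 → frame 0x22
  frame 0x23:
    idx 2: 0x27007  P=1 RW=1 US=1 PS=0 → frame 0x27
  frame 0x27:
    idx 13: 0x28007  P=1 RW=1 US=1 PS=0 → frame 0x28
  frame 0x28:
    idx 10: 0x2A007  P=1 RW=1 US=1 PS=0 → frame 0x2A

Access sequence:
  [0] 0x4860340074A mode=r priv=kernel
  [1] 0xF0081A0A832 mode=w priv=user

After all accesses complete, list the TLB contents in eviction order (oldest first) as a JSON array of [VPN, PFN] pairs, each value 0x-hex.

Trace:
#0 VA=0x4860340074A (r,kernel):
  [0] read 0x1B idx=9: raw=0x1E007 flags P=1 W=1 U=1 S=0
  [1] read 0x1E idx=24: raw=0x20007 flags P=1 W=1 U=1 S=0
  [2] read 0x20 idx=26: raw=0x22087 flags P=1 W=1 U=1 S=1
  ✓ 0x2274A (huge @L2)  — 3 lookups
#1 VA=0xF0081A0A832 (w,user):
  [0] read 0x1B idx=30: raw=0x23007 flags P=1 W=1 U=1 S=0
  [1] read 0x23 idx=2: raw=0x27007 flags P=1 W=1 U=1 S=0
  [2] read 0x27 idx=13: raw=0x28007 flags P=1 W=1 U=1 S=0
  [3] read 0x28 idx=10: raw=0x2A007 flags P=1 W=1 U=1 S=0
  ✓ 0x2A832  — 4 lookups

TLB: [["0x48603400", "0x22"], ["0xF0081A0A", "0x2A"]]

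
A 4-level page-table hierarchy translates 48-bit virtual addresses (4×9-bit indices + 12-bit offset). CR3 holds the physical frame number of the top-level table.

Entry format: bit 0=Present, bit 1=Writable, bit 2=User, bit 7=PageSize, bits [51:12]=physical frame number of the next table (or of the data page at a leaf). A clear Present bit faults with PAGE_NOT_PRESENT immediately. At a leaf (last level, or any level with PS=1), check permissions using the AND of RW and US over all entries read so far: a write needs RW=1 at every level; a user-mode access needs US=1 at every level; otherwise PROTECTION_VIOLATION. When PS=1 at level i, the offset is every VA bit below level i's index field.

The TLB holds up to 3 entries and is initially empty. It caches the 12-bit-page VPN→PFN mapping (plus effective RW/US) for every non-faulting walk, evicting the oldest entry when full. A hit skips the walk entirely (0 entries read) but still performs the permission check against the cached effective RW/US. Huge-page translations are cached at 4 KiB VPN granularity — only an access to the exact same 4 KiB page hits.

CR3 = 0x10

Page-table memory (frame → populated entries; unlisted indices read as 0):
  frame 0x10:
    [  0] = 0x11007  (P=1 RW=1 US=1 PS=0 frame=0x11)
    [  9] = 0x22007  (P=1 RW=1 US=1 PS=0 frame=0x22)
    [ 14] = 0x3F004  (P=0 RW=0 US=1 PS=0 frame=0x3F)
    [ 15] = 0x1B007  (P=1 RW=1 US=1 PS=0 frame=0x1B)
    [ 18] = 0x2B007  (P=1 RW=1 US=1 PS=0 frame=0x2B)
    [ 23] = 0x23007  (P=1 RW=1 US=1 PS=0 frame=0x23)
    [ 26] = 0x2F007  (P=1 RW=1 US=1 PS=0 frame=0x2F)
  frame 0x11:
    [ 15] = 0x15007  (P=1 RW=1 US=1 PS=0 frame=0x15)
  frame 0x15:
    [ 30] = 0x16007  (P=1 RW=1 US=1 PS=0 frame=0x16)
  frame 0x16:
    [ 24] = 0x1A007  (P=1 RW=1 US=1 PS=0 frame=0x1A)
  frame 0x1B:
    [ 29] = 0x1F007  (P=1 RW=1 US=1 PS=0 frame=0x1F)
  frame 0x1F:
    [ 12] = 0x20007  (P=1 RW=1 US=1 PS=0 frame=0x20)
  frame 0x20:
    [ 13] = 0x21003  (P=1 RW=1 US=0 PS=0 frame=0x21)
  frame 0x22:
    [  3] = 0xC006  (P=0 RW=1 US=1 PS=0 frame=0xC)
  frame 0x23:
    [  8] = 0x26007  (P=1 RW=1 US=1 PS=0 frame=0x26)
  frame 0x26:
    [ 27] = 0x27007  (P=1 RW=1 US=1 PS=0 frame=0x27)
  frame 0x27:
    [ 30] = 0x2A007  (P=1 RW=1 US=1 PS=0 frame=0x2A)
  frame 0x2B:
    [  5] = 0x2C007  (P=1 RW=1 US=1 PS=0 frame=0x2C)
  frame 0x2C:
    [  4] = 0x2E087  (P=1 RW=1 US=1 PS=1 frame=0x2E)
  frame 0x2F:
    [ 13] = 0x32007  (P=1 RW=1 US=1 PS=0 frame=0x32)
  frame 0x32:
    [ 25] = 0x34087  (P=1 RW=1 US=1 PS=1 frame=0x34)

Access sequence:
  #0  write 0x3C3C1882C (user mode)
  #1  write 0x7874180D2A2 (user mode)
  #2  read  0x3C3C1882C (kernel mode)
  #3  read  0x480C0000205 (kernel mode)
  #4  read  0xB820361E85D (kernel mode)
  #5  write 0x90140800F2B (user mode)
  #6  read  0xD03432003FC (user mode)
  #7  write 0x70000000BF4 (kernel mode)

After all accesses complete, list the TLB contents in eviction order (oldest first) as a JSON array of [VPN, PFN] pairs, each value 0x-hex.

Trace:
#0 VA=0x3C3C1882C (w,user):
  lvl0: tbl 0x10, slot 0 ⇒ 0x11007 (P1/RW1/US1/PS0)
  lvl1: tbl 0x11, slot 15 ⇒ 0x15007 (P1/RW1/US1/PS0)
  lvl2: tbl 0x15, slot 30 ⇒ 0x16007 (P1/RW1/US1/PS0)
  lvl3: tbl 0x16, slot 24 ⇒ 0x1A007 (P1/RW1/US1/PS0)
  ✓ 0x1A82C  — 4 lookups
#1 VA=0x7874180D2A2 (w,user):
  lvl0: tbl 0x10, slot 15 ⇒ 0x1B007 (P1/RW1/US1/PS0)
  lvl1: tbl 0x1B, slot 29 ⇒ 0x1F007 (P1/RW1/US1/PS0)
  lvl2: tbl 0x1F, slot 12 ⇒ 0x20007 (P1/RW1/US1/PS0)
  lvl3: tbl 0x20, slot 13 ⇒ 0x21003 (P1/RW1/US0/PS0)
  ⇒ fault: PROTECTION_VIOLATION  — 4 lookups
#2 VA=0x3C3C1882C (r,kernel):
  TLB hit vpn=0x3C3C18 → PA=0x1A82C
#3 VA=0x480C0000205 (r,kernel):
  lvl0: tbl 0x10, slot 9 ⇒ 0x22007 (P1/RW1/US1/PS0)
  lvl1: tbl 0x22, slot 3 ⇒ 0xC006 (P0/RW1/US1/PS0)
  ⇒ fault: PAGE_NOT_PRESENT  — 2 lookups
#4 VA=0xB820361E85D (r,kernel):
  lvl0: tbl 0x10, slot 23 ⇒ 0x23007 (P1/RW1/US1/PS0)
  lvl1: tbl 0x23, slot 8 ⇒ 0x26007 (P1/RW1/US1/PS0)
  lvl2: tbl 0x26, slot 27 ⇒ 0x27007 (P1/RW1/US1/PS0)
  lvl3: tbl 0x27, slot 30 ⇒ 0x2A007 (P1/RW1/US1/PS0)
  ✓ 0x2A85D  — 4 lookups
#5 VA=0x90140800F2B (w,user):
  lvl0: tbl 0x10, slot 18 ⇒ 0x2B007 (P1/RW1/US1/PS0)
  lvl1: tbl 0x2B, slot 5 ⇒ 0x2C007 (P1/RW1/US1/PS0)
  lvl2: tbl 0x2C, slot 4 ⇒ 0x2E087 (P1/RW1/US1/PS1)
  ✓ 0x2EF2B (huge @L2)  — 3 lookups
#6 VA=0xD03432003FC (r,user):
  lvl0: tbl 0x10, slot 26 ⇒ 0x2F007 (P1/RW1/US1/PS0)
  lvl1: tbl 0x2F, slot 13 ⇒ 0x32007 (P1/RW1/US1/PS0)
  lvl2: tbl 0x32, slot 25 ⇒ 0x34087 (P1/RW1/US1/PS1)
  ✓ 0x343FC (huge @L2)  — 3 lookups
#7 VA=0x70000000BF4 (w,kernel):
  lvl0: tbl 0x10, slot 14 ⇒ 0x3F004 (P0/RW0/US1/PS0)
  ⇒ fault: PAGE_NOT_PRESENT  — 1 lookups

TLB: [["0xB820361E", "0x2A"], ["0x90140800", "0x2E"], ["0xD0343200", "0x34"]]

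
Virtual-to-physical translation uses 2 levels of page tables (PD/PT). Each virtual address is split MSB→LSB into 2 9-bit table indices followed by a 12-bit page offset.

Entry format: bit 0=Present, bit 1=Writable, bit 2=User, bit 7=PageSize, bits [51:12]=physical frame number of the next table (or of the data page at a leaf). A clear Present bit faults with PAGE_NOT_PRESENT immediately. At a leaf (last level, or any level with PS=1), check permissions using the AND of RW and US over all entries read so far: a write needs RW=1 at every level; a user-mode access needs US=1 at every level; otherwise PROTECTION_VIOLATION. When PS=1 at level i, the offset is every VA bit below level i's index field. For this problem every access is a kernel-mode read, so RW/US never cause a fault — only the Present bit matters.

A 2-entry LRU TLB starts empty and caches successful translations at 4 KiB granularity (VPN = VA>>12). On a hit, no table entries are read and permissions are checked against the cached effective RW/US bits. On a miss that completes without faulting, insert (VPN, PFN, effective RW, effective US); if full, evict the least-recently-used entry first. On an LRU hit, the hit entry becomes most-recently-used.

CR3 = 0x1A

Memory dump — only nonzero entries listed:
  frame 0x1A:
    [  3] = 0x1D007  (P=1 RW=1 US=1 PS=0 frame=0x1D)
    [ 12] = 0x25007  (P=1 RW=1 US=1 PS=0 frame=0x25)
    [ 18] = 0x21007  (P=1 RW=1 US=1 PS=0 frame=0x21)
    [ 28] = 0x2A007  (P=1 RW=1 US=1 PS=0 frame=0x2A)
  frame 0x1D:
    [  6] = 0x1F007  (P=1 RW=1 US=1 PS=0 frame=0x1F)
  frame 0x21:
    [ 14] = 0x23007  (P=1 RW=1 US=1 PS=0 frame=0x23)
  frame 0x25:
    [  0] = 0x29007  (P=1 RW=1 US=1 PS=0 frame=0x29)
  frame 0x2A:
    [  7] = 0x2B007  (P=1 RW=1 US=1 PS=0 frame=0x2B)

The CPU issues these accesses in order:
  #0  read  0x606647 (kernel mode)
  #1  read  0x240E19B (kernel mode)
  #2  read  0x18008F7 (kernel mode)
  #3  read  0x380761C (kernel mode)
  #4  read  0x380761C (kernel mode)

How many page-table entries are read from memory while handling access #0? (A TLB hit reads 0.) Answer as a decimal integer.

Walk each access:
#0 VA=0x606647 (r,kernel):
  lvl0: tbl 0x1A, slot 3 ⇒ 0x1D007 (P1/RW1/US1/PS0)
  lvl1: tbl 0x1D, slot 6 ⇒ 0x1F007 (P1/RW1/US1/PS0)
  ⇒ phys 0x1F647  [2 reads]
#1 VA=0x240E19B (r,kernel):
  lvl0: tbl 0x1A, slot 18 ⇒ 0x21007 (P1/RW1/US1/PS0)
  lvl1: tbl 0x21, slot 14 ⇒ 0x23007 (P1/RW1/US1/PS0)
  ⇒ phys 0x2319B  [2 reads]
#2 VA=0x18008F7 (r,kernel):
  lvl0: tbl 0x1A, slot 12 ⇒ 0x25007 (P1/RW1/US1/PS0)
  lvl1: tbl 0x25, slot 0 ⇒ 0x29007 (P1/RW1/US1/PS0)
  ⇒ phys 0x298F7  [2 reads]
#3 VA=0x380761C (r,kernel):
  lvl0: tbl 0x1A, slot 28 ⇒ 0x2A007 (P1/RW1/US1/PS0)
  lvl1: tbl 0x2A, slot 7 ⇒ 0x2B007 (P1/RW1/US1/PS0)
  ⇒ phys 0x2B61C  [2 reads]
#4 VA=0x380761C (r,kernel):
  TLB hit vpn=0x3807 → PA=0x2B61C

Entries read for #0: 2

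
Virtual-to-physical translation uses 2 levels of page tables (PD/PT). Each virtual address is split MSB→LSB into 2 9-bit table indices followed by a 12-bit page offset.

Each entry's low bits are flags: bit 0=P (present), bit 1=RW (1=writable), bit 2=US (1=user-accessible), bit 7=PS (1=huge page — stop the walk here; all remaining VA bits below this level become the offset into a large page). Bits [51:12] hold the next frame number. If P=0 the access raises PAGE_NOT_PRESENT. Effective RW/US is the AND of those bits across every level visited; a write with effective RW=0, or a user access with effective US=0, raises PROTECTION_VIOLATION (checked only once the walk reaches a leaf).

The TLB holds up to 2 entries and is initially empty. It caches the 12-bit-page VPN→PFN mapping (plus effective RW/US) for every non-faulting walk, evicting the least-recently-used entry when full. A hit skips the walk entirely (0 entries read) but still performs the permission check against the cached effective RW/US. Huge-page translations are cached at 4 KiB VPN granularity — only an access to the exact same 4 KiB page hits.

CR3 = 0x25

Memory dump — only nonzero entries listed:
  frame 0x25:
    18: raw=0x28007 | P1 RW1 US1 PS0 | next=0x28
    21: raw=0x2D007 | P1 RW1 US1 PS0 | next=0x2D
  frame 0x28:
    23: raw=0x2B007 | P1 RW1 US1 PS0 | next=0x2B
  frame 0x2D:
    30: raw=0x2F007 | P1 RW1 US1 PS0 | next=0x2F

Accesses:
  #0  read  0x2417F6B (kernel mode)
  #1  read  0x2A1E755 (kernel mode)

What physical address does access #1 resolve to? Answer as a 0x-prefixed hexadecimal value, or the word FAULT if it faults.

Trace:
#0 VA=0x2417F6B (r,kernel):
  [0] read 0x25 idx=18: raw=0x28007 flags P=1 W=1 U=1 S=0
  [1] read 0x28 idx=23: raw=0x2B007 flags P=1 W=1 U=1 S=0
  → PA=0x2BF6B  (2 entries read)
#1 VA=0x2A1E755 (r,kernel):
  [0] read 0x25 idx=21: raw=0x2D007 flags P=1 W=1 U=1 S=0
  [1] read 0x2D idx=30: raw=0x2F007 flags P=1 W=1 U=1 S=0
  → PA=0x2F755  (2 entries read)

Access #1 PA: 0x2F755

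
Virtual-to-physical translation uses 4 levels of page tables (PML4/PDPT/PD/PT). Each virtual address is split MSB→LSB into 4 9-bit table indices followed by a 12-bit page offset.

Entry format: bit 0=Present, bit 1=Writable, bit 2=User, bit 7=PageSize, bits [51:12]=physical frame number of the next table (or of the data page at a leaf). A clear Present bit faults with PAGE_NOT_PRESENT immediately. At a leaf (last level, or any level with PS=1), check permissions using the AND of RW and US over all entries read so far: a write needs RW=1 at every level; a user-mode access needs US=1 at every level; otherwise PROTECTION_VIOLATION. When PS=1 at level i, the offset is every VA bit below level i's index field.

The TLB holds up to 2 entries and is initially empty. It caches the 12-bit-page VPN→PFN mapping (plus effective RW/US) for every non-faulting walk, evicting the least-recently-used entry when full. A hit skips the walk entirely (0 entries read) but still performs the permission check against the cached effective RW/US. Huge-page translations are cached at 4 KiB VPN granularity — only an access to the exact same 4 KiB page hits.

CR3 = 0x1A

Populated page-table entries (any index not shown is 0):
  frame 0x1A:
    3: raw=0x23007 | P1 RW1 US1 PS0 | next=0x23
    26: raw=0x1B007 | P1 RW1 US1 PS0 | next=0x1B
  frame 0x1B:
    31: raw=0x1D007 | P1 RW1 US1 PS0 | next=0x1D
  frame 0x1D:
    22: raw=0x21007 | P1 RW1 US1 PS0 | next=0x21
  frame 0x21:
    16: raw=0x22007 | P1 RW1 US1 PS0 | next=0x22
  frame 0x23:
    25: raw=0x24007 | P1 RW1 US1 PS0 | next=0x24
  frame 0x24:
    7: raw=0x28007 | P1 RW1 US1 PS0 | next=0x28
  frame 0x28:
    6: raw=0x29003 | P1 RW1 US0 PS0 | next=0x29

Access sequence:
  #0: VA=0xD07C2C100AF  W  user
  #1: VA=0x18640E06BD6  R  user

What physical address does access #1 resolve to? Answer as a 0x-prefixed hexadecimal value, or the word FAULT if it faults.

Per-access translation:
#0 VA=0xD07C2C100AF (w,user):
  L0 @0x1A[26] → 0x1B007  P=1,RW=1,US=1,PS=0
  L1 @0x1B[31] → 0x1D007  P=1,RW=1,US=1,PS=0
  L2 @0x1D[22] → 0x21007  P=1,RW=1,US=1,PS=0
  L3 @0x21[16] → 0x22007  P=1,RW=1,US=1,PS=0
  ✓ 0x220AF  — 4 lookups
#1 VA=0x18640E06BD6 (r,user):
  L0 @0x1A[3] → 0x23007  P=1,RW=1,US=1,PS=0
  L1 @0x23[25] → 0x24007  P=1,RW=1,US=1,PS=0
  L2 @0x24[7] → 0x28007  P=1,RW=1,US=1,PS=0
  L3 @0x28[6] → 0x29003  P=1,RW=1,US=0,PS=0
  ✗ PROTECTION_VIOLATION  [4 reads]

Access #1 PA: FAULT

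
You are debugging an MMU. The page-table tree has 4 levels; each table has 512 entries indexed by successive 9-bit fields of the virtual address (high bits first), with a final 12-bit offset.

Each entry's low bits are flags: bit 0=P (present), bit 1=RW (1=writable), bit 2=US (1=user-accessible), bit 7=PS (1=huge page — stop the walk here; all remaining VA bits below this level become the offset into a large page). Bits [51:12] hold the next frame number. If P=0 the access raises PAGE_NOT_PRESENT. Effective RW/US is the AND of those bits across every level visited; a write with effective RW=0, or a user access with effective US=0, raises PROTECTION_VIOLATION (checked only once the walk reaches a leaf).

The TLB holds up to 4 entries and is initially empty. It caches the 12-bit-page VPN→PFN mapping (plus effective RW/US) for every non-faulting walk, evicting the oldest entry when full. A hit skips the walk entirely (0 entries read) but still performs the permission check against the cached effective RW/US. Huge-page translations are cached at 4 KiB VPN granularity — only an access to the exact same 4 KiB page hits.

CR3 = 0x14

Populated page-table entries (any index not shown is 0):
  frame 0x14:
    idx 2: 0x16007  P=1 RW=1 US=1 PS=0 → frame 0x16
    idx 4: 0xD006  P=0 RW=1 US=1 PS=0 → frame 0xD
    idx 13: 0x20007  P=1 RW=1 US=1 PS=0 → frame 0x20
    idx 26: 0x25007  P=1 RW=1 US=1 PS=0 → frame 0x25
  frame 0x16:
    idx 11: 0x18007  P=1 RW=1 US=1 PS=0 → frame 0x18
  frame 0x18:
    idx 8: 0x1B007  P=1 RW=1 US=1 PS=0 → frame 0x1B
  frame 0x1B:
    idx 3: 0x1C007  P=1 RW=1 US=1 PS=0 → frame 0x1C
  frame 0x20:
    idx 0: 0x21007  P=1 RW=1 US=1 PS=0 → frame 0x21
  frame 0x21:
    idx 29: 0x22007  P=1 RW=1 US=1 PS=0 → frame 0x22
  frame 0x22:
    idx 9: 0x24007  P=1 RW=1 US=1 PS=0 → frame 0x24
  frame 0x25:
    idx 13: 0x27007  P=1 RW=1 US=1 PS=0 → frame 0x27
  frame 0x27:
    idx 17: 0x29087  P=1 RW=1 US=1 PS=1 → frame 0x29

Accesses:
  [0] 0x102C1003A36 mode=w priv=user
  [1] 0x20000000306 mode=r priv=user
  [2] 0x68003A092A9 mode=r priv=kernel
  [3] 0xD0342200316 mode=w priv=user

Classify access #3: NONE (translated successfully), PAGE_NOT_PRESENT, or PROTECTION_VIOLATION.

Trace:
#0 VA=0x102C1003A36 (w,user):
  L0 @0x14[2] → 0x16007  P=1,RW=1,US=1,PS=0
  L1 @0x16[11] → 0x18007  P=1,RW=1,US=1,PS=0
  L2 @0x18[8] → 0x1B007  P=1,RW=1,US=1,PS=0
  L3 @0x1B[3] → 0x1C007  P=1,RW=1,US=1,PS=0
  ✓ 0x1CA36  — 4 lookups
#1 VA=0x20000000306 (r,user):
  L0 @0x14[4] → 0xD006  P=0,RW=1,US=1,PS=0
  → PAGE_NOT_PRESENT  (1 entries read)
#2 VA=0x68003A092A9 (r,kernel):
  L0 @0x14[13] → 0x20007  P=1,RW=1,US=1,PS=0
  L1 @0x20[0] → 0x21007  P=1,RW=1,US=1,PS=0
  L2 @0x21[29] → 0x22007  P=1,RW=1,US=1,PS=0
  L3 @0x22[9] → 0x24007  P=1,RW=1,US=1,PS=0
  ✓ 0x242A9  — 4 lookups
#3 VA=0xD0342200316 (w,user):
  L0 @0x14[26] → 0x25007  P=1,RW=1,US=1,PS=0
  L1 @0x25[13] → 0x27007  P=1,RW=1,US=1,PS=0
  L2 @0x27[17] → 0x29087  P=1,RW=1,US=1,PS=1
  ✓ 0x29316 (huge @L2)  — 3 lookups

Access #3 fault: NONE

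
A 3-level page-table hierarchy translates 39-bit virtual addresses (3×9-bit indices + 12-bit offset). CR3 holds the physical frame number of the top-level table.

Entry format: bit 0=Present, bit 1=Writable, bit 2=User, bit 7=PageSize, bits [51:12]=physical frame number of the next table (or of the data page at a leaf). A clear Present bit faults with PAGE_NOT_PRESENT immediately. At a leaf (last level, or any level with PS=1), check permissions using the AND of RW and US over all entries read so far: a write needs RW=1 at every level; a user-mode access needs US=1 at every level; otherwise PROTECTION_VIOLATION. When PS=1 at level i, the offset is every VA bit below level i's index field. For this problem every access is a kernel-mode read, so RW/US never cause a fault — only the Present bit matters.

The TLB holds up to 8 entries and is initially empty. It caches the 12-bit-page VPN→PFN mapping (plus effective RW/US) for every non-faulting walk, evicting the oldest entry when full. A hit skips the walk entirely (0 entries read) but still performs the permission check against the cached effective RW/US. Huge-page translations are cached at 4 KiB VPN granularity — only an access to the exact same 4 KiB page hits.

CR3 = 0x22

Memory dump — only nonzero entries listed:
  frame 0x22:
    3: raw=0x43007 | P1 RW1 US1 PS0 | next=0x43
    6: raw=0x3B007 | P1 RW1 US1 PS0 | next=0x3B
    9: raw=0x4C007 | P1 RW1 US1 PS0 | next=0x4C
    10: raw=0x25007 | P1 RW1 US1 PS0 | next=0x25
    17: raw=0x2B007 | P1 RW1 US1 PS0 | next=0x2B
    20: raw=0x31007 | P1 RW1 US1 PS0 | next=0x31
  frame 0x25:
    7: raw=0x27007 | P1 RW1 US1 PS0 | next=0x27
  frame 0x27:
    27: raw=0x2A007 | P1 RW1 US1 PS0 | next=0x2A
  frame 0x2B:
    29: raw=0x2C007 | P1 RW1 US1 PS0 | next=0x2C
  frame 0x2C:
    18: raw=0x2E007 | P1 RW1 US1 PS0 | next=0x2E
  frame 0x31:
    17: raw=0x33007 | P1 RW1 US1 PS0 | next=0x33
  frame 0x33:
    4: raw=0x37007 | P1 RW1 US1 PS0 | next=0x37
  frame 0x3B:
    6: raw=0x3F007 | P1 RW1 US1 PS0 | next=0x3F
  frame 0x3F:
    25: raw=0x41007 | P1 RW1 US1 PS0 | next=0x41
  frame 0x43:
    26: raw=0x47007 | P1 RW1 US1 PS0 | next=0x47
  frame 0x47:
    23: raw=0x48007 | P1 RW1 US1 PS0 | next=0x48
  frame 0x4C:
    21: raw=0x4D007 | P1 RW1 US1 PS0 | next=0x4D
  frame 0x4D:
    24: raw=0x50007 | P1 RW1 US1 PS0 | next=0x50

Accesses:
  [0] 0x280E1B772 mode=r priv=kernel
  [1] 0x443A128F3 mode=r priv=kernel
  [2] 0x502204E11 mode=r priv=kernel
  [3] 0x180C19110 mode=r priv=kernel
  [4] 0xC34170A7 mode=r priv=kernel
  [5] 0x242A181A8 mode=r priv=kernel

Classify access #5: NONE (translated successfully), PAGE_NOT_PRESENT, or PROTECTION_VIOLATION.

Per-access translation:
#0 VA=0x280E1B772 (r,kernel):
  [0] read 0x22 idx=10: raw=0x25007 flags P=1 W=1 U=1 S=0
  [1] read 0x25 idx=7: raw=0x27007 flags P=1 W=1 U=1 S=0
  [2] read 0x27 idx=27: raw=0x2A007 flags P=1 W=1 U=1 S=0
  → PA=0x2A772  (3 entries read)
#1 VA=0x443A128F3 (r,kernel):
  [0] read 0x22 idx=17: raw=0x2B007 flags P=1 W=1 U=1 S=0
  [1] read 0x2B idx=29: raw=0x2C007 flags P=1 W=1 U=1 S=0
  [2] read 0x2C idx=18: raw=0x2E007 flags P=1 W=1 U=1 S=0
  → PA=0x2E8F3  (3 entries read)
#2 VA=0x502204E11 (r,kernel):
  [0] read 0x22 idx=20: raw=0x31007 flags P=1 W=1 U=1 S=0
  [1] read 0x31 idx=17: raw=0x33007 flags P=1 W=1 U=1 S=0
  [2] read 0x33 idx=4: raw=0x37007 flags P=1 W=1 U=1 S=0
  → PA=0x37E11  (3 entries read)
#3 VA=0x180C19110 (r,kernel):
  [0] read 0x22 idx=6: raw=0x3B007 flags P=1 W=1 U=1 S=0
  [1] read 0x3B idx=6: raw=0x3F007 flags P=1 W=1 U=1 S=0
  [2] read 0x3F idx=25: raw=0x41007 flags P=1 W=1 U=1 S=0
  → PA=0x41110  (3 entries read)
#4 VA=0xC34170A7 (r,kernel):
  [0] read 0x22 idx=3: raw=0x43007 flags P=1 W=1 U=1 S=0
  [1] read 0x43 idx=26: raw=0x47007 flags P=1 W=1 U=1 S=0
  [2] read 0x47 idx=23: raw=0x48007 flags P=1 W=1 U=1 S=0
  → PA=0x480A7  (3 entries read)
#5 VA=0x242A181A8 (r,kernel):
  [0] read 0x22 idx=9: raw=0x4C007 flags P=1 W=1 U=1 S=0
  [1] read 0x4C idx=21: raw=0x4D007 flags P=1 W=1 U=1 S=0
  [2] read 0x4D idx=24: raw=0x50007 flags P=1 W=1 U=1 S=0
  → PA=0x501A8  (3 entries read)

Access #5 fault: NONE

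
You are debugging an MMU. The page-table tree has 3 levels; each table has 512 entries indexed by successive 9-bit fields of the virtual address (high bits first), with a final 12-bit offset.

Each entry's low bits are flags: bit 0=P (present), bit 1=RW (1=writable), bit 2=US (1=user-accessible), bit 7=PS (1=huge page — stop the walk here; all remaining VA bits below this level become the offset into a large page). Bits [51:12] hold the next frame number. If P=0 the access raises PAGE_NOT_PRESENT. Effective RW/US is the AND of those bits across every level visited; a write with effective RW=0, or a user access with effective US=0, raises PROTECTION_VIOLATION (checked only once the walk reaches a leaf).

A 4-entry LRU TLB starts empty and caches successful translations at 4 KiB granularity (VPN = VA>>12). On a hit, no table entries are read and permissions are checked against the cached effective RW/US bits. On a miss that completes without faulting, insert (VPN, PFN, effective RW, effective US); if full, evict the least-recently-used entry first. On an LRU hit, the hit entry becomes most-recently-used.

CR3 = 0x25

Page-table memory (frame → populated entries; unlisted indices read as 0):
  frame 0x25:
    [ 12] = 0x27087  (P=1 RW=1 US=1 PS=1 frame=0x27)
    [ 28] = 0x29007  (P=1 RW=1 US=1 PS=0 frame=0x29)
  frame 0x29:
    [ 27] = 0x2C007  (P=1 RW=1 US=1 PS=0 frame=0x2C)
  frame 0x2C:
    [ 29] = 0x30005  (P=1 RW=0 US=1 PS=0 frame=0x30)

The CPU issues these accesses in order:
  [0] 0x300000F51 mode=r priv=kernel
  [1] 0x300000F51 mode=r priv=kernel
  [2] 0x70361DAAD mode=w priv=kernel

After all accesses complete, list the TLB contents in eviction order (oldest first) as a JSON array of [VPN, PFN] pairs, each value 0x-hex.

Walk each access:
#0 VA=0x300000F51 (r,kernel):
  L0 @0x25[12] → 0x27087  P=1,RW=1,US=1,PS=1
  ⇒ phys 0x27F51 (huge @L0)  [1 reads]
#1 VA=0x300000F51 (r,kernel):
  TLB hit vpn=0x300000 → PA=0x27F51
#2 VA=0x70361DAAD (w,kernel):
  L0 @0x25[28] → 0x29007  P=1,RW=1,US=1,PS=0
  L1 @0x29[27] → 0x2C007  P=1,RW=1,US=1,PS=0
  L2 @0x2C[29] → 0x30005  P=1,RW=0,US=1,PS=0
  → PROTECTION_VIOLATION  (3 entries read)

TLB: [["0x300000", "0x27"]]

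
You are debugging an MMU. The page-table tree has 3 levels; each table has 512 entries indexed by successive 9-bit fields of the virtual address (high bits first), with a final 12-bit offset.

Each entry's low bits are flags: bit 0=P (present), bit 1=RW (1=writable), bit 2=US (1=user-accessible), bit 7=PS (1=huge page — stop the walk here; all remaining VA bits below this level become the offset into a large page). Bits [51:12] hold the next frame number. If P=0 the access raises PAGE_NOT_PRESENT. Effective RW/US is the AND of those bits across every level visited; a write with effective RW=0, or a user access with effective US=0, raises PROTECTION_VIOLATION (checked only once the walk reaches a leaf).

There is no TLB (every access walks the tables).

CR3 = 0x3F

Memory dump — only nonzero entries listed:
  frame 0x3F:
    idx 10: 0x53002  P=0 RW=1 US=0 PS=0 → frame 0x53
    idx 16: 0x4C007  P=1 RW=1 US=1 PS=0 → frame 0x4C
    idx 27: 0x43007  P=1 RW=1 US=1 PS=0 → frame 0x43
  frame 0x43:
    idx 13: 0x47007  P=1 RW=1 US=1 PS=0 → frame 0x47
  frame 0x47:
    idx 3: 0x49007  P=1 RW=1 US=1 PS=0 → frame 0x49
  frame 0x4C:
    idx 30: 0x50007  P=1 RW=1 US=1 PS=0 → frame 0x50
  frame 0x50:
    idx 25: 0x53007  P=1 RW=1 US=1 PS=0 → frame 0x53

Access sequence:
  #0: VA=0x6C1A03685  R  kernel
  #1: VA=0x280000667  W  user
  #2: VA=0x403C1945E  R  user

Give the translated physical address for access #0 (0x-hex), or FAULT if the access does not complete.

Trace:
#0 VA=0x6C1A03685 (r,kernel):
  L0: frame=0x3F idx=27 entry=0x43007 [P=1 RW=1 US=1 PS=0]
  L1: frame=0x43 idx=13 entry=0x47007 [P=1 RW=1 US=1 PS=0]
  L2: frame=0x47 idx=3 entry=0x49007 [P=1 RW=1 US=1 PS=0]
  ⇒ phys 0x49685  [3 reads]
#1 VA=0x280000667 (w,user):
  L0: frame=0x3F idx=10 entry=0x53002 [P=0 RW=1 US=0 PS=0]
  ⇒ fault: PAGE_NOT_PRESENT  — 1 lookups
#2 VA=0x403C1945E (r,user):
  L0: frame=0x3F idx=16 entry=0x4C007 [P=1 RW=1 US=1 PS=0]
  L1: frame=0x4C idx=30 entry=0x50007 [P=1 RW=1 US=1 PS=0]
  L2: frame=0x50 idx=25 entry=0x53007 [P=1 RW=1 US=1 PS=0]
  ⇒ phys 0x5345E  [3 reads]

Access #0 PA: 0x49685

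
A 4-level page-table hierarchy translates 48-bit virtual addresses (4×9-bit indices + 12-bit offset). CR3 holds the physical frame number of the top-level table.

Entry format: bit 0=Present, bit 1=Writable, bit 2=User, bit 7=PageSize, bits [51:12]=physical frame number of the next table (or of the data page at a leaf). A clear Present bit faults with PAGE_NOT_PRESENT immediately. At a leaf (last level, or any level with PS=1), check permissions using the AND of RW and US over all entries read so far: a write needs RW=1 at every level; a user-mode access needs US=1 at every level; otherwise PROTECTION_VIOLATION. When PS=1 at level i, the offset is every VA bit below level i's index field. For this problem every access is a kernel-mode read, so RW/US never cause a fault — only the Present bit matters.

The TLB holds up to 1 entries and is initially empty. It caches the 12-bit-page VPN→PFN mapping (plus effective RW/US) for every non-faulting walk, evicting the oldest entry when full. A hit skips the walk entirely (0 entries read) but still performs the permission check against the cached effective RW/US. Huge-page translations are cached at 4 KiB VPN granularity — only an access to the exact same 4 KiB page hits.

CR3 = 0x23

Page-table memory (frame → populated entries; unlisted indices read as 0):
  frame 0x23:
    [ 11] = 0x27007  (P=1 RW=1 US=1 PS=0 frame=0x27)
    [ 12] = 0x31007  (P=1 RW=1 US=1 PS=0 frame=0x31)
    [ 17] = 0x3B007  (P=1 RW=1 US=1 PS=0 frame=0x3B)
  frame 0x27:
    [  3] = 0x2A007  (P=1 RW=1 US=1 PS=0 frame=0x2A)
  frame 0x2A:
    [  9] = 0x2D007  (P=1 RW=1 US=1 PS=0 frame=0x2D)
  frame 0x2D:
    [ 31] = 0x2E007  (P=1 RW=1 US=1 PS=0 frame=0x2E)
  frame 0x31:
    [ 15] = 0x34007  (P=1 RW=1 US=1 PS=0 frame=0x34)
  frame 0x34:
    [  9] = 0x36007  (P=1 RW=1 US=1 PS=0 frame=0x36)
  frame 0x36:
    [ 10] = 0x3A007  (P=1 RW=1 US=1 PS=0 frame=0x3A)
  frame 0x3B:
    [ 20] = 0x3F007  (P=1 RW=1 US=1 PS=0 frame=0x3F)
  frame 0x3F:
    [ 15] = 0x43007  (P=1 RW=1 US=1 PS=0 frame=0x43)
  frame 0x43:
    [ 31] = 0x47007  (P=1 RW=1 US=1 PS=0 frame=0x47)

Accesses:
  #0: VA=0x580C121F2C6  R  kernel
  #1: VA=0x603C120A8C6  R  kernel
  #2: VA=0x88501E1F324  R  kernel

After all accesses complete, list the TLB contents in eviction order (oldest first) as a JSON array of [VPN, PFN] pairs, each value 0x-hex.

Per-access translation:
#0 VA=0x580C121F2C6 (r,kernel):
  lvl0: tbl 0x23, slot 11 ⇒ 0x27007 (P1/RW1/US1/PS0)
  lvl1: tbl 0x27, slot 3 ⇒ 0x2A007 (P1/RW1/US1/PS0)
  lvl2: tbl 0x2A, slot 9 ⇒ 0x2D007 (P1/RW1/US1/PS0)
  lvl3: tbl 0x2D, slot 31 ⇒ 0x2E007 (P1/RW1/US1/PS0)
  → PA=0x2E2C6  (4 entries read)
#1 VA=0x603C120A8C6 (r,kernel):
  lvl0: tbl 0x23, slot 12 ⇒ 0x31007 (P1/RW1/US1/PS0)
  lvl1: tbl 0x31, slot 15 ⇒ 0x34007 (P1/RW1/US1/PS0)
  lvl2: tbl 0x34, slot 9 ⇒ 0x36007 (P1/RW1/US1/PS0)
  lvl3: tbl 0x36, slot 10 ⇒ 0x3A007 (P1/RW1/US1/PS0)
  → PA=0x3A8C6  (4 entries read)
#2 VA=0x88501E1F324 (r,kernel):
  lvl0: tbl 0x23, slot 17 ⇒ 0x3B007 (P1/RW1/US1/PS0)
  lvl1: tbl 0x3B, slot 20 ⇒ 0x3F007 (P1/RW1/US1/PS0)
  lvl2: tbl 0x3F, slot 15 ⇒ 0x43007 (P1/RW1/US1/PS0)
  lvl3: tbl 0x43, slot 31 ⇒ 0x47007 (P1/RW1/US1/PS0)
  → PA=0x47324  (4 entries read)

TLB: [["0x88501E1F", "0x47"]]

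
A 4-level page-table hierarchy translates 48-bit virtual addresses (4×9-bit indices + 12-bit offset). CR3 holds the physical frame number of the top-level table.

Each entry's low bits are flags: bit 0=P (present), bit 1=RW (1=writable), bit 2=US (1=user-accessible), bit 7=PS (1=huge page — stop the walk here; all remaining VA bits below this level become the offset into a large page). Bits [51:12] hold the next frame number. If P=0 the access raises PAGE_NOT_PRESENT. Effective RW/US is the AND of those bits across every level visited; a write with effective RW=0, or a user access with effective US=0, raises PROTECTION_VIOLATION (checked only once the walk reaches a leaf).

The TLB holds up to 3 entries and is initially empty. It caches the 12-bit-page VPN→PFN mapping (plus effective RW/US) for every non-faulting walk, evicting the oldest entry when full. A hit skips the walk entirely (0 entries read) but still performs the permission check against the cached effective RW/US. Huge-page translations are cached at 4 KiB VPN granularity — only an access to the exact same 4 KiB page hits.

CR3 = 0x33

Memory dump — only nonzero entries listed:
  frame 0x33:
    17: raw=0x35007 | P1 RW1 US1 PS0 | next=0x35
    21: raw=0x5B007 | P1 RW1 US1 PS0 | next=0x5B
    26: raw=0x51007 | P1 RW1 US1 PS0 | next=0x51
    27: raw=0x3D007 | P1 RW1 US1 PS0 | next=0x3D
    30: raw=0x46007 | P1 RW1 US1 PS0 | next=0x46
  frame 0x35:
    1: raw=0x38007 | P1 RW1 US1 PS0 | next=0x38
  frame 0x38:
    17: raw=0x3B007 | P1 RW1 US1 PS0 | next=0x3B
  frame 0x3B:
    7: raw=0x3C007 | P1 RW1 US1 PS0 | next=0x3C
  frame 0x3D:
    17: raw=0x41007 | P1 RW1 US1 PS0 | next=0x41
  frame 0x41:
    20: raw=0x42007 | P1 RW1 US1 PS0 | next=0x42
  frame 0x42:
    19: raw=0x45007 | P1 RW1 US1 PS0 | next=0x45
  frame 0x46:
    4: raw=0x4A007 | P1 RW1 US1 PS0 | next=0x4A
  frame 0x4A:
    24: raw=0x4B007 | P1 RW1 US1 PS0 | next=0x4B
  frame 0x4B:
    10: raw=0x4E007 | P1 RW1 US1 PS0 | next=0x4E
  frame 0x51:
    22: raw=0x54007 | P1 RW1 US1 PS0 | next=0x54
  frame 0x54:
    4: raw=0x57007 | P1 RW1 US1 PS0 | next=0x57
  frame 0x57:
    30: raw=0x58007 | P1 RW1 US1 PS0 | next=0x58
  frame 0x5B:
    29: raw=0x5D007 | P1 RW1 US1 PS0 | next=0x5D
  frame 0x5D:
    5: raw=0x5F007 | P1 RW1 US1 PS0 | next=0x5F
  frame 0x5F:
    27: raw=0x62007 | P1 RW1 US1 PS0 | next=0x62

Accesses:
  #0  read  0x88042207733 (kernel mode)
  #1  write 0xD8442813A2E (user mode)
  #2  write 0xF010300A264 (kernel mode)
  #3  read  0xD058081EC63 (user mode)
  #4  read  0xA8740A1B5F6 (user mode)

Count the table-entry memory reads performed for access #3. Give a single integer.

Trace:
#0 VA=0x88042207733 (r,kernel):
  [0] read 0x33 idx=17: raw=0x35007 flags P=1 W=1 U=1 S=0
  [1] read 0x35 idx=1: raw=0x38007 flags P=1 W=1 U=1 S=0
  [2] read 0x38 idx=17: raw=0x3B007 flags P=1 W=1 U=1 S=0
  [3] read 0x3B idx=7: raw=0x3C007 flags P=1 W=1 U=1 S=0
  ⇒ phys 0x3C733  [4 reads]
#1 VA=0xD8442813A2E (w,user):
  [0] read 0x33 idx=27: raw=0x3D007 flags P=1 W=1 U=1 S=0
  [1] read 0x3D idx=17: raw=0x41007 flags P=1 W=1 U=1 S=0
  [2] read 0x41 idx=20: raw=0x42007 flags P=1 W=1 U=1 S=0
  [3] read 0x42 idx=19: raw=0x45007 flags P=1 W=1 U=1 S=0
  ⇒ phys 0x45A2E  [4 reads]
#2 VA=0xF010300A264 (w,kernel):
  [0] read 0x33 idx=30: raw=0x46007 flags P=1 W=1 U=1 S=0
  [1] read 0x46 idx=4: raw=0x4A007 flags P=1 W=1 U=1 S=0
  [2] read 0x4A idx=24: raw=0x4B007 flags P=1 W=1 U=1 S=0
  [3] read 0x4B idx=10: raw=0x4E007 flags P=1 W=1 U=1 S=0
  ⇒ phys 0x4E264  [4 reads]
#3 VA=0xD058081EC63 (r,user):
  [0] read 0x33 idx=26: raw=0x51007 flags P=1 W=1 U=1 S=0
  [1] read 0x51 idx=22: raw=0x54007 flags P=1 W=1 U=1 S=0
  [2] read 0x54 idx=4: raw=0x57007 flags P=1 W=1 U=1 S=0
  [3] read 0x57 idx=30: raw=0x58007 flags P=1 W=1 U=1 S=0
  ⇒ phys 0x58C63  [4 reads]
#4 VA=0xA8740A1B5F6 (r,user):
  [0] read 0x33 idx=21: raw=0x5B007 flags P=1 W=1 U=1 S=0
  [1] read 0x5B idx=29: raw=0x5D007 flags P=1 W=1 U=1 S=0
  [2] read 0x5D idx=5: raw=0x5F007 flags P=1 W=1 U=1 S=0
  [3] read 0x5F idx=27: raw=0x62007 flags P=1 W=1 U=1 S=0
  ⇒ phys 0x625F6  [4 reads]

Entries read for #3: 4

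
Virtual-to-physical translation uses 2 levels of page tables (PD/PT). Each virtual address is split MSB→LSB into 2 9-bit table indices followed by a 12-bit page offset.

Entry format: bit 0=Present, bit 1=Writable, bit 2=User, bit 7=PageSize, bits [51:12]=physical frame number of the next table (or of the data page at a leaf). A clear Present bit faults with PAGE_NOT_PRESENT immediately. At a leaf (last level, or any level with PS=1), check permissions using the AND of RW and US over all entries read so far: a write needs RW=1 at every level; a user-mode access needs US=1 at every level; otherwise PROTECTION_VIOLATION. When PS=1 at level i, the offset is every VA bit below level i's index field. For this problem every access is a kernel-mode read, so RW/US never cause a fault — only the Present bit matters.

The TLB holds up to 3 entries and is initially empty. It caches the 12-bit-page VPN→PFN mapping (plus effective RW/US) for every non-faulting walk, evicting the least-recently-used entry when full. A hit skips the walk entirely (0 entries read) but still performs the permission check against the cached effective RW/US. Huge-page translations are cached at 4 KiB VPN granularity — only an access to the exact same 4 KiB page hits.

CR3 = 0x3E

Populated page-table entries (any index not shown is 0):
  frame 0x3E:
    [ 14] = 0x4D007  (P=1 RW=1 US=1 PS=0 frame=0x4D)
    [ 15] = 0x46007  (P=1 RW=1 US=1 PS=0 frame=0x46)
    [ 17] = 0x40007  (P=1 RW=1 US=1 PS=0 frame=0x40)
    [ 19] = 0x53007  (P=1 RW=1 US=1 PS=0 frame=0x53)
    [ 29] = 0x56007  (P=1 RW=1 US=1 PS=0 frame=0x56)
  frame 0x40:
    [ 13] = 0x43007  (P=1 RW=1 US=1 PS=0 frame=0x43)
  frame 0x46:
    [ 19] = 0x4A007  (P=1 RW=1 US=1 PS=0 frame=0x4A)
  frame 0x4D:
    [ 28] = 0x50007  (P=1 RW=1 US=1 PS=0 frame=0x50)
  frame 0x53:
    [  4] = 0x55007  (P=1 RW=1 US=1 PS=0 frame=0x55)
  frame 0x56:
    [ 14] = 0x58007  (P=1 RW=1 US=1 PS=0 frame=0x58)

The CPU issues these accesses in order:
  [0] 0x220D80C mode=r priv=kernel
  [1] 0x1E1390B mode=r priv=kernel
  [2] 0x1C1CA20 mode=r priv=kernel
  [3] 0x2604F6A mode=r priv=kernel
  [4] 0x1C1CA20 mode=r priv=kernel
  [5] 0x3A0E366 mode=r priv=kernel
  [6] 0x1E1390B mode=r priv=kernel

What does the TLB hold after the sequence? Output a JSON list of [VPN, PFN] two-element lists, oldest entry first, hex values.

Trace:
#0 VA=0x220D80C (r,kernel):
  L0 @0x3E[17] → 0x40007  P=1,RW=1,US=1,PS=0
  L1 @0x40[13] → 0x43007  P=1,RW=1,US=1,PS=0
  → PA=0x4380C  (2 entries read)
#1 VA=0x1E1390B (r,kernel):
  L0 @0x3E[15] → 0x46007  P=1,RW=1,US=1,PS=0
  L1 @0x46[19] → 0x4A007  P=1,RW=1,US=1,PS=0
  → PA=0x4A90B  (2 entries read)
#2 VA=0x1C1CA20 (r,kernel):
  L0 @0x3E[14] → 0x4D007  P=1,RW=1,US=1,PS=0
  L1 @0x4D[28] → 0x50007  P=1,RW=1,US=1,PS=0
  → PA=0x50A20  (2 entries read)
#3 VA=0x2604F6A (r,kernel):
  L0 @0x3E[19] → 0x53007  P=1,RW=1,US=1,PS=0
  L1 @0x53[4] → 0x55007  P=1,RW=1,US=1,PS=0
  → PA=0x55F6A  (2 entries read)
#4 VA=0x1C1CA20 (r,kernel):
  TLB hit vpn=0x1C1C → PA=0x50A20
#5 VA=0x3A0E366 (r,kernel):
  L0 @0x3E[29] → 0x56007  P=1,RW=1,US=1,PS=0
  L1 @0x56[14] → 0x58007  P=1,RW=1,US=1,PS=0
  → PA=0x58366  (2 entries read)
#6 VA=0x1E1390B (r,kernel):
  L0 @0x3E[15] → 0x46007  P=1,RW=1,US=1,PS=0
  L1 @0x46[19] → 0x4A007  P=1,RW=1,US=1,PS=0
  → PA=0x4A90B  (2 entries read)

TLB: [["0x1C1C", "0x50"], ["0x3A0E", "0x58"], ["0x1E13", "0x4A"]]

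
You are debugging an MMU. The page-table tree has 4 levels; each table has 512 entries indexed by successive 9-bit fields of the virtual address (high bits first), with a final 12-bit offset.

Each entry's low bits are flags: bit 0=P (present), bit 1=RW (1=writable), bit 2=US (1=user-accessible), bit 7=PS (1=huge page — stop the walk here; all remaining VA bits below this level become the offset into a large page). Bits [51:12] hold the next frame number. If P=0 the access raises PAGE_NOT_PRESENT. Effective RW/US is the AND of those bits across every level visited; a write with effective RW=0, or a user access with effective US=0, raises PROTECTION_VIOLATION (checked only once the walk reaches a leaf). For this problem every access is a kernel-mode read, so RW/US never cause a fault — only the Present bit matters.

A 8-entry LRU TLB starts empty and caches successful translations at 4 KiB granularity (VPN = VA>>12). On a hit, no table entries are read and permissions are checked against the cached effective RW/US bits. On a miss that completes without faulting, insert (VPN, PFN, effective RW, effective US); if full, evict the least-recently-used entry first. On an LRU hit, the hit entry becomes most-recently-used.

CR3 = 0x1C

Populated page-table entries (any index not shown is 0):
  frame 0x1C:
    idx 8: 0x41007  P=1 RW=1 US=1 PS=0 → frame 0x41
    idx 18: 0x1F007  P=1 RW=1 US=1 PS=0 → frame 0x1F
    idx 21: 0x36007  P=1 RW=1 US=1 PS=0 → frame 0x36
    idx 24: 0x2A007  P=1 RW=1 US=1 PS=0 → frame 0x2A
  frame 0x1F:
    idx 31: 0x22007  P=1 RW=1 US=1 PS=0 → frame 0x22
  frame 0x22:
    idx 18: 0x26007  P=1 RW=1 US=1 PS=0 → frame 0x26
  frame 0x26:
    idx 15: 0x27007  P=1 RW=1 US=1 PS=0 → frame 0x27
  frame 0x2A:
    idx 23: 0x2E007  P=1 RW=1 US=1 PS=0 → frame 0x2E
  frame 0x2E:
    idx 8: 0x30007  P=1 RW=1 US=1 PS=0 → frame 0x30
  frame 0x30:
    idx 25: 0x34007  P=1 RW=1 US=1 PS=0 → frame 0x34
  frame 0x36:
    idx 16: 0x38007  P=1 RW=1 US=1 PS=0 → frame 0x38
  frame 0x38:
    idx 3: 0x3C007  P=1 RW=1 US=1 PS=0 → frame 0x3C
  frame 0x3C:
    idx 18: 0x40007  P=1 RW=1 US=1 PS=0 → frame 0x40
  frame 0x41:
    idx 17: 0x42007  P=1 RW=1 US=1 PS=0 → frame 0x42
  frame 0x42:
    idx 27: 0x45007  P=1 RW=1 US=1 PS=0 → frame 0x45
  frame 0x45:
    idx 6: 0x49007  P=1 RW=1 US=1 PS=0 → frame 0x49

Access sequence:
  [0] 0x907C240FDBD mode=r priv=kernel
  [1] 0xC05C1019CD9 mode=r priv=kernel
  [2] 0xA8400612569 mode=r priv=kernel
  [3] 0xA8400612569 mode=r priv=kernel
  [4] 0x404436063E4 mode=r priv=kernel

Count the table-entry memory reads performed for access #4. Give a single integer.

Per-access translation:
#0 VA=0x907C240FDBD (r,kernel):
  L0 @0x1C[18] → 0x1F007  P=1,RW=1,US=1,PS=0
  L1 @0x1F[31] → 0x22007  P=1,RW=1,US=1,PS=0
  L2 @0x22[18] → 0x26007  P=1,RW=1,US=1,PS=0
  L3 @0x26[15] → 0x27007  P=1,RW=1,US=1,PS=0
  ✓ 0x27DBD  — 4 lookups
#1 VA=0xC05C1019CD9 (r,kernel):
  L0 @0x1C[24] → 0x2A007  P=1,RW=1,US=1,PS=0
  L1 @0x2A[23] → 0x2E007  P=1,RW=1,US=1,PS=0
  L2 @0x2E[8] → 0x30007  P=1,RW=1,US=1,PS=0
  L3 @0x30[25] → 0x34007  P=1,RW=1,US=1,PS=0
  ✓ 0x34CD9  — 4 lookups
#2 VA=0xA8400612569 (r,kernel):
  L0 @0x1C[21] → 0x36007  P=1,RW=1,US=1,PS=0
  L1 @0x36[16] → 0x38007  P=1,RW=1,US=1,PS=0
  L2 @0x38[3] → 0x3C007  P=1,RW=1,US=1,PS=0
  L3 @0x3C[18] → 0x40007  P=1,RW=1,US=1,PS=0
  ✓ 0x40569  — 4 lookups
#3 VA=0xA8400612569 (r,kernel):
  TLB hit vpn=0xA8400612 → PA=0x40569
#4 VA=0x404436063E4 (r,kernel):
  L0 @0x1C[8] → 0x41007  P=1,RW=1,US=1,PS=0
  L1 @0x41[17] → 0x42007  P=1,RW=1,US=1,PS=0
  L2 @0x42[27] → 0x45007  P=1,RW=1,US=1,PS=0
  L3 @0x45[6] → 0x49007  P=1,RW=1,US=1,PS=0
  ✓ 0x493E4  — 4 lookups

Entries read for #4: 4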